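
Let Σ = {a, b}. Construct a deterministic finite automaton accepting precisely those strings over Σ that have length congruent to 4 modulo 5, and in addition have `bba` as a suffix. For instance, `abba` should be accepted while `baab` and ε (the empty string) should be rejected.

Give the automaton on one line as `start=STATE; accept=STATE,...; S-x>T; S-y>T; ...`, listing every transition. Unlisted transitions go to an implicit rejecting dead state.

Handle the two conditions separately and then intersect. One (5 states) tracks the input length modulo 5; the other (4 states) tracks how much of the suffix `bba` has currently been matched. Each combined state is a pair, one component from each; accept when both components accept. Minimizing collapses redundant product states.
With 8 states:
        a   b  
>  q0   q1  q1 
   q1   q2  q3 
   q2   q4  q4 
   q3   q4  q5 
   q4   q6  q6 
   q5   q7  q6 
   q6   q0  q0 
 * q7   q0  q0 
(> = start, * = accepting)

start=q0; accept=q7; q0-a>q1; q0-b>q1; q1-a>q2; q1-b>q3; q2-a>q4; q2-b>q4; q3-a>q4; q3-b>q5; q4-a>q6; q4-b>q6; q5-a>q7; q5-b>q6; q6-a>q0; q6-b>q0; q7-a>q0; q7-b>q0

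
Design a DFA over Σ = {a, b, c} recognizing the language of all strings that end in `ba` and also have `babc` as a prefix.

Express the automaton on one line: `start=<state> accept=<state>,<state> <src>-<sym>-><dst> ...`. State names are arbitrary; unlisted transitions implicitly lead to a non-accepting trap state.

start=q0 accept=q7 q0-a->q1 q0-b->q2 q0-c->q1 q1-a->q1 q1-b->q1 q1-c->q1 q2-a->q3 q2-b->q1 q2-c->q1 q3-a->q1 q3-b->q4 q3-c->q1 q4-a->q1 q4-b->q1 q4-c->q5 q5-a->q5 q5-b->q6 q5-c->q5 q6-a->q7 q6-b->q6 q6-c->q5 q7-a->q5 q7-b->q6 q7-c->q5

Build one automaton per condition and run them in lockstep. The first has 3 states tracking how much of the suffix `ba` has currently been matched; the second has 6 states tracking whether the input so far still matches the prefix `babc`. A product state is a pair (one from each), accepting exactly when both do. Equivalent product states are then merged.
        a   b   c  
>  q0   q1  q2  q1 
   q1   q1  q1  q1 
   q2   q3  q1  q1 
   q3   q1  q4  q1 
   q4   q1  q1  q5 
   q5   q5  q6  q5 
   q6   q7  q6  q5 
 * q7   q5  q6  q5 
(> = start, * = accepting)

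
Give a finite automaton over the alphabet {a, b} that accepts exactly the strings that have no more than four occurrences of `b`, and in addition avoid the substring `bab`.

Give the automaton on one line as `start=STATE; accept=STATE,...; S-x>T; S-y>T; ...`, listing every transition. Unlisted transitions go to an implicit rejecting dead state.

start=q0; accept=q0,q1,q2,q3,q4,q6,q7,q8,q9,q10,q11; q0-a>q0; q0-b>q1; q1-a>q2; q1-b>q3; q2-a>q4; q2-b>q5; q3-a>q6; q3-b>q7; q4-a>q4; q4-b>q3; q5-a>q5; q5-b>q5; q6-a>q8; q6-b>q5; q7-a>q9; q7-b>q10; q8-a>q8; q8-b>q7; q9-a>q11; q9-b>q5; q10-a>q10; q10-b>q5; q11-a>q11; q11-b>q10

Run two small machines in parallel and take their product. One (6 states) tracks the count of `b`s, saturating at 5; the other (4 states) tracks partial matches of the forbidden pattern `bab`. Each combined state is a pair, one component from each; accept when both components accept. After merging equivalent states the machine shrinks.
A 12-state machine:
          a    b  
>* q0     q0   q1 
 * q1     q2   q3 
 * q2     q4   q5 
 * q3     q6   q7 
 * q4     q4   q3 
   q5     q5   q5 
 * q6     q8   q5 
 * q7     q9  q10 
 * q8     q8   q7 
 * q9    q11   q5 
 * q10   q10   q5 
 * q11   q11  q10 
(> = start, * = accepting)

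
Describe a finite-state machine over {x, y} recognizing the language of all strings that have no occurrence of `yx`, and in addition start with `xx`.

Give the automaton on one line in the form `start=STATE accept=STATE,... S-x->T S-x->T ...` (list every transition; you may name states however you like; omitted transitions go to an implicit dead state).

Build one automaton per condition and run them in lockstep. One (3 states) tracks partial matches of the forbidden pattern `yx`; the other (4 states) tracks whether the input so far still matches the prefix `xx`. Each combined state is a pair, one component from each; accept when both components accept. After merging equivalent states the machine shrinks.
With 5 states:
        x   y  
>  q0   q1  q2 
   q1   q3  q2 
   q2   q2  q2 
 * q3   q3  q4 
 * q4   q2  q4 
(> = start, * = accepting)

start=q0 accept=q3,q4 q0-x->q1 q0-y->q2 q1-x->q3 q1-y->q2 q2-x->q2 q2-y->q2 q3-x->q3 q3-y->q4 q4-x->q2 q4-y->q4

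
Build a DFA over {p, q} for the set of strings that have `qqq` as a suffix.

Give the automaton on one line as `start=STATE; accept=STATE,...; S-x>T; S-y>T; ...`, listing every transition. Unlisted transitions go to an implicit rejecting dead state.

start=s0; accept=s3; s0-p>s0; s0-q>s1; s1-p>s0; s1-q>s2; s2-p>s0; s2-q>s3; s3-p>s0; s3-q>s3

Let each state record the length of the longest suffix of the input read so far that is also a prefix of `qqq`. s1 means the last symbol is `q`; s2 means the last 2 symbols are `qq`; s3 means the last 3 symbols are `qqq`. Accept only at s3, where the string currently ends in `qqq`.
A 4-state machine:
        p   q  
>  s0   s0  s1 
   s1   s0  s2 
   s2   s0  s3 
 * s3   s0  s3 
(> = start, * = accepting)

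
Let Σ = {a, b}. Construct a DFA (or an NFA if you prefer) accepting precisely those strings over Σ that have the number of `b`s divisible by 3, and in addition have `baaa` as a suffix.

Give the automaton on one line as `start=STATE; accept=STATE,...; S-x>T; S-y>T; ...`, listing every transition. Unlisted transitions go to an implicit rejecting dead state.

Build one automaton per condition and run them in lockstep. One (3 states) tracks the count of `b`s modulo 3; the other (5 states) tracks how much of the suffix `baaa` has currently been matched. Each combined state is a pair, one component from each; accept when both components accept. Minimizing collapses redundant product states.
A 7-state machine:
        a   b  
>  s0   s0  s1 
   s1   s1  s2 
   s2   s2  s3 
   s3   s4  s1 
   s4   s5  s1 
   s5   s6  s1 
 * s6   s0  s1 
(> = start, * = accepting)

start=s0; accept=s6; s0-a>s0; s0-b>s1; s1-a>s1; s1-b>s2; s2-a>s2; s2-b>s3; s3-a>s4; s3-b>s1; s4-a>s5; s4-b>s1; s5-a>s6; s5-b>s1; s6-a>s0; s6-b>s1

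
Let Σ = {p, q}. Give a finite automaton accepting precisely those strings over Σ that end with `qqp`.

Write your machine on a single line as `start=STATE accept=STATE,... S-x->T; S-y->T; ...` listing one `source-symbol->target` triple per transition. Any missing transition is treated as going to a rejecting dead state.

start=S0; accept=S3; S0-p->S0; S0-q->S1; S1-p->S0; S1-q->S2; S2-p->S3; S2-q->S2; S3-p->S0; S3-q->S1

Remember how much of `qqp` the current input suffix matches. State S0 means no match yet; S1 means the last symbol is `q`; S2 means the last 2 symbols are `qq`; S3 means the last 3 symbols are `qqp`. Only S3 accepts. On a mismatch, fall back to the longest proper suffix that is still a prefix of `qqp`.
        p   q  
>  S0   S0  S1 
   S1   S0  S2 
   S2   S3  S2 
 * S3   S0  S1 
(> = start, * = accepting)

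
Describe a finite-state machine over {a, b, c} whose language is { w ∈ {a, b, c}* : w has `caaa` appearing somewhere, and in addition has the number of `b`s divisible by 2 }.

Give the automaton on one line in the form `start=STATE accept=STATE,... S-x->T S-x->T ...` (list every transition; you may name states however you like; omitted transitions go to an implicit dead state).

start=q0 accept=q8 q0-a->q0 q0-b->q1 q0-c->q2 q1-a->q1 q1-b->q0 q1-c->q3 q2-a->q4 q2-b->q1 q2-c->q2 q3-a->q5 q3-b->q0 q3-c->q3 q4-a->q6 q4-b->q1 q4-c->q2 q5-a->q7 q5-b->q0 q5-c->q3 q6-a->q8 q6-b->q1 q6-c->q2 q7-a->q9 q7-b->q0 q7-c->q3 q8-a->q8 q8-b->q9 q8-c->q8 q9-a->q9 q9-b->q8 q9-c->q9

Build one automaton per condition and run them in lockstep. One (5 states) tracks whether and how much of `caaa` has been seen; the other (2 states) tracks the count of `b`s modulo 2. Each combined state is a pair, one component from each; accept when both components accept.
10 states suffice.
        a   b   c  
>  q0   q0  q1  q2 
   q1   q1  q0  q3 
   q2   q4  q1  q2 
   q3   q5  q0  q3 
   q4   q6  q1  q2 
   q5   q7  q0  q3 
   q6   q8  q1  q2 
   q7   q9  q0  q3 
 * q8   q8  q9  q8 
   q9   q9  q8  q9 
(> = start, * = accepting)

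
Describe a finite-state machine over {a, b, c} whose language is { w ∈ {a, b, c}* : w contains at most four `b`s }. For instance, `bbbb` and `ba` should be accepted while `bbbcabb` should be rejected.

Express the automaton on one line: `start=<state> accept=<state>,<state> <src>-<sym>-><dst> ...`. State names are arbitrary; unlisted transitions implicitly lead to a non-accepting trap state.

Only the number of `b`s matters, and only up to 5. Make a chain S0 → S1 → S2 → S3 → S4 → S5 advanced by each `b` (with S5 absorbing); every other symbol self-loops. The accepting set is {S0, S1, S2, S3, S4}.
A 6-state machine:
        a   b   c  
>* S0   S0  S1  S0 
 * S1   S1  S2  S1 
 * S2   S2  S3  S2 
 * S3   S3  S4  S3 
 * S4   S4  S5  S4 
   S5   S5  S5  S5 
(> = start, * = accepting)

start=S0 accept=S0,S1,S2,S3,S4 S0-a->S0 S0-b->S1 S0-c->S0 S1-a->S1 S1-b->S2 S1-c->S1 S2-a->S2 S2-b->S3 S2-c->S2 S3-a->S3 S3-b->S4 S3-c->S3 S4-a->S4 S4-b->S5 S4-c->S4 S5-a->S5 S5-b->S5 S5-c->S5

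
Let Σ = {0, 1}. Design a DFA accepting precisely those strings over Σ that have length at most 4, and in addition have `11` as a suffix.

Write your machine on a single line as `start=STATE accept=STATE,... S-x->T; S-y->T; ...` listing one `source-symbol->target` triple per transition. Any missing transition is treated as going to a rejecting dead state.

Build one automaton per condition and run them in lockstep. The first has 6 states tracking the input length, saturating at 5; the second has 3 states tracking how much of the suffix `11` has currently been matched. A product state is a pair (one from each), accepting exactly when both do. After merging equivalent states the machine shrinks.
10 states suffice.
        0   1  
>  S0   S1  S2 
   S1   S3  S4 
   S2   S3  S5 
   S3   S6  S7 
   S4   S6  S8 
 * S5   S6  S8 
   S6   S6  S6 
   S7   S6  S9 
 * S8   S6  S9 
 * S9   S6  S6 
(> = start, * = accepting)

start=S0; accept=S5,S8,S9; S0-0->S1; S0-1->S2; S1-0->S3; S1-1->S4; S2-0->S3; S2-1->S5; S3-0->S6; S3-1->S7; S4-0->S6; S4-1->S8; S5-0->S6; S5-1->S8; S6-0->S6; S6-1->S6; S7-0->S6; S7-1->S9; S8-0->S6; S8-1->S9; S9-0->S6; S9-1->S6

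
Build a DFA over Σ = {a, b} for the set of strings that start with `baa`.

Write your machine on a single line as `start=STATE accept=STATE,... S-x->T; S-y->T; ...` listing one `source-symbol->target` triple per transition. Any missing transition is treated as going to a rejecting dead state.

Walk along `baa` while the input agrees: from q0 take `b` to q1, and so on. Any deviation drops to the rejecting sink q4. Once q3 is reached the prefix is confirmed and every continuation is accepted.
With 5 states:
        a   b  
>  q0   q4  q1 
   q1   q2  q4 
   q2   q3  q4 
 * q3   q3  q3 
   q4   q4  q4 
(> = start, * = accepting)

start=q0; accept=q3; q0-a->q4; q0-b->q1; q1-a->q2; q1-b->q4; q2-a->q3; q2-b->q4; q3-a->q3; q3-b->q3; q4-a->q4; q4-b->q4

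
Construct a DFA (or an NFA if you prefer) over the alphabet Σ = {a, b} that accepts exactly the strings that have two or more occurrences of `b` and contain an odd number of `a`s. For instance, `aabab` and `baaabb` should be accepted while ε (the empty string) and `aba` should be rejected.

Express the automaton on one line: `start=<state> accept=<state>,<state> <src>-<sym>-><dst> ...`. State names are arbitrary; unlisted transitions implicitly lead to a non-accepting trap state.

Handle the two conditions separately and then intersect. One (4 states) tracks the count of `b`s, saturating at 3; the other (2 states) tracks the count of `a`s modulo 2. Each combined state is a pair, one component from each; accept when both components accept.
        a   b  
>  s0   s1  s2 
   s1   s0  s3 
   s2   s3  s4 
   s3   s2  s5 
   s4   s5  s6 
 * s5   s4  s7 
   s6   s7  s6 
 * s7   s6  s7 
(> = start, * = accepting)

start=s0 accept=s5,s7 s0-a->s1 s0-b->s2 s1-a->s0 s1-b->s3 s2-a->s3 s2-b->s4 s3-a->s2 s3-b->s5 s4-a->s5 s4-b->s6 s5-a->s4 s5-b->s7 s6-a->s7 s6-b->s6 s7-a->s6 s7-b->s7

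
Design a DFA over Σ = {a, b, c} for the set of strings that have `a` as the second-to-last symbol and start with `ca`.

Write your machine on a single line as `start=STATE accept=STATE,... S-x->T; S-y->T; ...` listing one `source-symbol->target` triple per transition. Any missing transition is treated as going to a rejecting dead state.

start=s0; accept=s4,s5; s0-a->s1; s0-b->s1; s0-c->s2; s1-a->s1; s1-b->s1; s1-c->s1; s2-a->s3; s2-b->s1; s2-c->s1; s3-a->s4; s3-b->s5; s3-c->s5; s4-a->s4; s4-b->s5; s4-c->s5; s5-a->s3; s5-b->s6; s5-c->s6; s6-a->s3; s6-b->s6; s6-c->s6

Build one automaton per condition and run them in lockstep. The first has 13 states tracking the last 2 symbols read; the second has 4 states tracking whether the input so far still matches the prefix `ca`. A product state is a pair (one from each), accepting exactly when both do. After merging equivalent states the machine shrinks.
With 7 states:
        a   b   c  
>  s0   s1  s1  s2 
   s1   s1  s1  s1 
   s2   s3  s1  s1 
   s3   s4  s5  s5 
 * s4   s4  s5  s5 
 * s5   s3  s6  s6 
   s6   s3  s6  s6 
(> = start, * = accepting)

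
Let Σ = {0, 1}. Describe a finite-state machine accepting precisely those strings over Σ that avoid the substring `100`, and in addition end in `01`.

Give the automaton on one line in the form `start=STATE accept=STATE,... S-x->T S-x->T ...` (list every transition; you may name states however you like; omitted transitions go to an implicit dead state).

Handle the two conditions separately and then intersect. One (4 states) tracks partial matches of the forbidden pattern `100`; the other (3 states) tracks how much of the suffix `01` has currently been matched. Each combined state is a pair, one component from each; accept when both components accept. Equivalent product states are then merged.
With 6 states:
        0   1  
>  q0   q1  q2 
   q1   q1  q3 
   q2   q4  q2 
 * q3   q4  q2 
   q4   q5  q3 
   q5   q5  q5 
(> = start, * = accepting)

start=q0 accept=q3 q0-0->q1 q0-1->q2 q1-0->q1 q1-1->q3 q2-0->q4 q2-1->q2 q3-0->q4 q3-1->q2 q4-0->q5 q4-1->q3 q5-0->q5 q5-1->q5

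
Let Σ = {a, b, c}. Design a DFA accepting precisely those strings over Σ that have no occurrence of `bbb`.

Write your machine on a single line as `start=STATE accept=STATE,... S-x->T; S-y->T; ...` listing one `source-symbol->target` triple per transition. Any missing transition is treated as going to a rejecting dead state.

start=s0; accept=s0,s1,s2; s0-a->s0; s0-b->s1; s0-c->s0; s1-a->s0; s1-b->s2; s1-c->s0; s2-a->s0; s2-b->s3; s2-c->s0; s3-a->s3; s3-b->s3; s3-c->s3

Track partial matches of the forbidden pattern `bbb`. State s3 is a dead state reached once `bbb` has occurred; every other state accepts. s0 means no part of `bbb` is currently matched.
With 4 states:
        a   b   c  
>* s0   s0  s1  s0 
 * s1   s0  s2  s0 
 * s2   s0  s3  s0 
   s3   s3  s3  s3 
(> = start, * = accepting)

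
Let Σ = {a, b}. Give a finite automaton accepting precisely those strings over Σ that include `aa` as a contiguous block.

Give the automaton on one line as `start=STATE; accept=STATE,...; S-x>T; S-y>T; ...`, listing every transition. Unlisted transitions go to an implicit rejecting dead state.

States q0..q1 record the length of the longest prefix of `aa` that matches the current input suffix. Reaching q2 means `aa` has been seen, and we stay there forever. Accept from q2.
A 3-state machine:
        a   b  
>  q0   q1  q0 
   q1   q2  q0 
 * q2   q2  q2 
(> = start, * = accepting)

start=q0; accept=q2; q0-a>q1; q0-b>q0; q1-a>q2; q1-b>q0; q2-a>q2; q2-b>q2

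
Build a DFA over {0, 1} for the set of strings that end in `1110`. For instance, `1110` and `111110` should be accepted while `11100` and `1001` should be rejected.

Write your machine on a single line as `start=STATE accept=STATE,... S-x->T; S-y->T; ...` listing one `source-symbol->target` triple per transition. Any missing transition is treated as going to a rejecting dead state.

Remember how much of `1110` the current input suffix matches. State q0 means no match yet; q1 means the last symbol is `1`; q2 means the last 2 symbols are `11`; q3 means the last 3 symbols are `111`; q4 means the last 4 symbols are `1110`. Only q4 accepts. On a mismatch, fall back to the longest proper suffix that is still a prefix of `1110`.
        0   1  
>  q0   q0  q1 
   q1   q0  q2 
   q2   q0  q3 
   q3   q4  q3 
 * q4   q0  q1 
(> = start, * = accepting)

start=q0; accept=q4; q0-0->q0; q0-1->q1; q1-0->q0; q1-1->q2; q2-0->q0; q2-1->q3; q3-0->q4; q3-1->q3; q4-0->q0; q4-1->q1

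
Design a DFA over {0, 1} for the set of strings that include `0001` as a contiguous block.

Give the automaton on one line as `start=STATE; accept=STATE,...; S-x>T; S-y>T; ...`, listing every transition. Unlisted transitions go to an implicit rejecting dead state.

Track how much of `0001` has been matched so far: state q0 is no progress, q4 is the absorbing accept state reached once `0001` has occurred. Intermediate states record partial matches; on a mismatch, fall back to the longest reusable overlap.
A 5-state machine:
        0   1  
>  q0   q1  q0 
   q1   q2  q0 
   q2   q3  q0 
   q3   q3  q4 
 * q4   q4  q4 
(> = start, * = accepting)

start=q0; accept=q4; q0-0>q1; q0-1>q0; q1-0>q2; q1-1>q0; q2-0>q3; q2-1>q0; q3-0>q3; q3-1>q4; q4-0>q4; q4-1>q4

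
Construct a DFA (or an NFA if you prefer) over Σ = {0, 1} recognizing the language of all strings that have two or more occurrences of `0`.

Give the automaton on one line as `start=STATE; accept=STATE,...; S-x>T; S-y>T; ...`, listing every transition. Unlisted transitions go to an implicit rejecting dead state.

Count `0`s, saturating at 3: states q0 through q2 mean 0 through 2 `0`s seen; q3 means more than 2. Each `0` increments (capped at q3); other symbols loop. Accept from {q2, q3}.
        0   1  
>  q0   q1  q0 
   q1   q2  q1 
 * q2   q3  q2 
 * q3   q3  q3 
(> = start, * = accepting)

start=q0; accept=q2,q3; q0-0>q1; q0-1>q0; q1-0>q2; q1-1>q1; q2-0>q3; q2-1>q2; q3-0>q3; q3-1>q3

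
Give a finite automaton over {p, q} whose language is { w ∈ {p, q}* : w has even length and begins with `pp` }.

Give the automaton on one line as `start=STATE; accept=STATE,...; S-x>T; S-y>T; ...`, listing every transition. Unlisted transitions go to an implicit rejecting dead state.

start=A; accept=D; A-p>B; A-q>C; B-p>D; B-q>C; C-p>C; C-q>C; D-p>E; D-q>E; E-p>D; E-q>D

Handle the two conditions separately and then intersect. The first has 2 states tracking the input length modulo 2; the second has 4 states tracking whether the input so far still matches the prefix `pp`. A product state is a pair (one from each), accepting exactly when both do. After merging equivalent states the machine shrinks.
5 states suffice.
       p  q 
>  A   B  C 
   B   D  C 
   C   C  C 
 * D   E  E 
   E   D  D 
(> = start, * = accepting)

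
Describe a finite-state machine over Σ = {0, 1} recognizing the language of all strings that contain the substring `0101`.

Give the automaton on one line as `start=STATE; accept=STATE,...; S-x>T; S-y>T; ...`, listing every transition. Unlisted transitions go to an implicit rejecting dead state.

start=S0; accept=S4; S0-0>S1; S0-1>S0; S1-0>S1; S1-1>S2; S2-0>S3; S2-1>S0; S3-0>S1; S3-1>S4; S4-0>S4; S4-1>S4

Track how much of `0101` has been matched so far: state S0 is no progress, S4 is the absorbing accept state reached once `0101` has occurred. Intermediate states record partial matches; on a mismatch, fall back to the longest reusable overlap.
With 5 states:
        0   1  
>  S0   S1  S0 
   S1   S1  S2 
   S2   S3  S0 
   S3   S1  S4 
 * S4   S4  S4 
(> = start, * = accepting)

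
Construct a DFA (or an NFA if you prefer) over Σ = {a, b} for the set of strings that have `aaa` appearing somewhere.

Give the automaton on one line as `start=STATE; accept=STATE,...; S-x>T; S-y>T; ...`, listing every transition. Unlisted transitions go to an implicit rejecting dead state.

start=q0; accept=q3; q0-a>q1; q0-b>q0; q1-a>q2; q1-b>q0; q2-a>q3; q2-b>q0; q3-a>q3; q3-b>q3

States q0..q2 record the length of the longest prefix of `aaa` that matches the current input suffix. Reaching q3 means `aaa` has been seen, and we stay there forever. Accept from q3.
With 4 states:
        a   b  
>  q0   q1  q0 
   q1   q2  q0 
   q2   q3  q0 
 * q3   q3  q3 
(> = start, * = accepting)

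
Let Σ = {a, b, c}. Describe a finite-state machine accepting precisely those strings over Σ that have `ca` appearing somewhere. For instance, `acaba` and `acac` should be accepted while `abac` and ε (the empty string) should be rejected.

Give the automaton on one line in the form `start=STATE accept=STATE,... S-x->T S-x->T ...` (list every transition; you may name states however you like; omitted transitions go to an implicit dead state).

start=S0 accept=S2 S0-a->S0 S0-b->S0 S0-c->S1 S1-a->S2 S1-b->S0 S1-c->S1 S2-a->S2 S2-b->S2 S2-c->S2

States S0..S1 record the length of the longest prefix of `ca` that matches the current input suffix. Reaching S2 means `ca` has been seen, and we stay there forever. Accept from S2.
With 3 states:
        a   b   c  
>  S0   S0  S0  S1 
   S1   S2  S0  S1 
 * S2   S2  S2  S2 
(> = start, * = accepting)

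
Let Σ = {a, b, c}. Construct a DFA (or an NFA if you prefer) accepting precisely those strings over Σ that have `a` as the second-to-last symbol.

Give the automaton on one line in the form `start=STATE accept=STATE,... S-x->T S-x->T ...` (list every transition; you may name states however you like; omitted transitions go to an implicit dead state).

A DFA must remember the last 2 symbols (since which symbol is second-to-last isn't known until the input ends). Use one state per possible window of the last ≤2 symbols; accept from those whose window starts with `a`.
With 13 states:
          a    b    c  
>  s0     s1   s2   s3 
   s1     s4   s5   s6 
   s2     s7   s8   s9 
   s3    s10  s11  s12 
 * s4     s4   s5   s6 
 * s5     s7   s8   s9 
 * s6    s10  s11  s12 
   s7     s4   s5   s6 
   s8     s7   s8   s9 
   s9    s10  s11  s12 
   s10    s4   s5   s6 
   s11    s7   s8   s9 
   s12   s10  s11  s12 
(> = start, * = accepting)

start=s0 accept=s4,s5,s6 s0-a->s1 s0-b->s2 s0-c->s3 s1-a->s4 s1-b->s5 s1-c->s6 s2-a->s7 s2-b->s8 s2-c->s9 s3-a->s10 s3-b->s11 s3-c->s12 s4-a->s4 s4-b->s5 s4-c->s6 s5-a->s7 s5-b->s8 s5-c->s9 s6-a->s10 s6-b->s11 s6-c->s12 s7-a->s4 s7-b->s5 s7-c->s6 s8-a->s7 s8-b->s8 s8-c->s9 s9-a->s10 s9-b->s11 s9-c->s12 s10-a->s4 s10-b->s5 s10-c->s6 s11-a->s7 s11-b->s8 s11-c->s9 s12-a->s10 s12-b->s11 s12-c->s12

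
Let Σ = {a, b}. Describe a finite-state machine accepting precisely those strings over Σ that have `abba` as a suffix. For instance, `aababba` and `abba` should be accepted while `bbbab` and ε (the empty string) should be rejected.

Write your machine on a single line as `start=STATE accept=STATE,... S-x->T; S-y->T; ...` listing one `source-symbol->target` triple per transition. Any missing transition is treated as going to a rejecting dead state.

Let each state record the length of the longest suffix of the input read so far that is also a prefix of `abba`. q1 means the last symbol is `a`; q2 means the last 2 symbols are `ab`; q3 means the last 3 symbols are `abb`; q4 means the last 4 symbols are `abba`. Accept only at q4, where the string currently ends in `abba`.
With 5 states:
        a   b  
>  q0   q1  q0 
   q1   q1  q2 
   q2   q1  q3 
   q3   q4  q0 
 * q4   q1  q2 
(> = start, * = accepting)

start=q0; accept=q4; q0-a->q1; q0-b->q0; q1-a->q1; q1-b->q2; q2-a->q1; q2-b->q3; q3-a->q4; q3-b->q0; q4-a->q1; q4-b->q2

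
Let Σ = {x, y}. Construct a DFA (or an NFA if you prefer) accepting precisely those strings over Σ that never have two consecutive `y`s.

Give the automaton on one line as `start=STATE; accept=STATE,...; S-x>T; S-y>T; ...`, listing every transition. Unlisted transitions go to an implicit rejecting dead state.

start=q0; accept=q0,q1; q0-x>q0; q0-y>q1; q1-x>q0; q1-y>q2; q2-x>q2; q2-y>q2

Track partial matches of the forbidden pattern `yy`. State q2 is a dead state reached once `yy` has occurred; every other state accepts. q0 means no part of `yy` is currently matched.
3 states suffice.
        x   y  
>* q0   q0  q1 
 * q1   q0  q2 
   q2   q2  q2 
(> = start, * = accepting)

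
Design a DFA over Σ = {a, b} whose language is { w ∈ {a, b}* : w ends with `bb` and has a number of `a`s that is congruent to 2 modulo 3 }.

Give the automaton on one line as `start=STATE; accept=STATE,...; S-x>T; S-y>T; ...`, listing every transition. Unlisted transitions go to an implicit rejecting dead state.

start=q0; accept=q4; q0-a>q1; q0-b>q0; q1-a>q2; q1-b>q1; q2-a>q0; q2-b>q3; q3-a>q0; q3-b>q4; q4-a>q0; q4-b>q4

Run two small machines in parallel and take their product. One (3 states) tracks how much of the suffix `bb` has currently been matched; the other (3 states) tracks the count of `a`s modulo 3. Each combined state is a pair, one component from each; accept when both components accept. Equivalent product states are then merged.
        a   b  
>  q0   q1  q0 
   q1   q2  q1 
   q2   q0  q3 
   q3   q0  q4 
 * q4   q0  q4 
(> = start, * = accepting)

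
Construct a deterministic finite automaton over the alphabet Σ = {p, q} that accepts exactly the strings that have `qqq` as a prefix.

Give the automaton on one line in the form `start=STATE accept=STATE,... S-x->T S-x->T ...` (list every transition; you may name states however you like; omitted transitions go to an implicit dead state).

start=s0 accept=s3 s0-p->s4 s0-q->s1 s1-p->s4 s1-q->s2 s2-p->s4 s2-q->s3 s3-p->s3 s3-q->s3 s4-p->s4 s4-q->s4

Walk along `qqq` while the input agrees: from s0 take `q` to s1, and so on. Any deviation drops to the rejecting sink s4. Once s3 is reached the prefix is confirmed and every continuation is accepted.
5 states suffice.
        p   q  
>  s0   s4  s1 
   s1   s4  s2 
   s2   s4  s3 
 * s3   s3  s3 
   s4   s4  s4 
(> = start, * = accepting)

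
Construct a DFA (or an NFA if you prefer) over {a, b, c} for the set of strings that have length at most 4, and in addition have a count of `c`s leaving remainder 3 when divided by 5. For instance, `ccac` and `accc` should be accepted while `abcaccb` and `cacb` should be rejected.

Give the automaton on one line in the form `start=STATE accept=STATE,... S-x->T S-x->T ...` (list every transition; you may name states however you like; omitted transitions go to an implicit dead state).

Run two small machines in parallel and take their product. The first has 6 states tracking the input length, saturating at 5; the second has 5 states tracking the count of `c`s modulo 5. A product state is a pair (one from each), accepting exactly when both do.
A 20-state machine:
          a    b    c  
>  q0     q1   q1   q2 
   q1     q3   q3   q4 
   q2     q4   q4   q5 
   q3     q6   q6   q7 
   q4     q7   q7   q8 
   q5     q8   q8   q9 
   q6    q10  q10  q11 
   q7    q11  q11  q12 
   q8    q12  q12  q13 
 * q9    q13  q13  q14 
   q10   q15  q15  q16 
   q11   q16  q16  q17 
   q12   q17  q17  q18 
 * q13   q18  q18  q19 
   q14   q19  q19  q15 
   q15   q15  q15  q16 
   q16   q16  q16  q17 
   q17   q17  q17  q18 
   q18   q18  q18  q19 
   q19   q19  q19  q15 
(> = start, * = accepting)

start=q0 accept=q9,q13 q0-a->q1 q0-b->q1 q0-c->q2 q1-a->q3 q1-b->q3 q1-c->q4 q2-a->q4 q2-b->q4 q2-c->q5 q3-a->q6 q3-b->q6 q3-c->q7 q4-a->q7 q4-b->q7 q4-c->q8 q5-a->q8 q5-b->q8 q5-c->q9 q6-a->q10 q6-b->q10 q6-c->q11 q7-a->q11 q7-b->q11 q7-c->q12 q8-a->q12 q8-b->q12 q8-c->q13 q9-a->q13 q9-b->q13 q9-c->q14 q10-a->q15 q10-b->q15 q10-c->q16 q11-a->q16 q11-b->q16 q11-c->q17 q12-a->q17 q12-b->q17 q12-c->q18 q13-a->q18 q13-b->q18 q13-c->q19 q14-a->q19 q14-b->q19 q14-c->q15 q15-a->q15 q15-b->q15 q15-c->q16 q16-a->q16 q16-b->q16 q16-c->q17 q17-a->q17 q17-b->q17 q17-c->q18 q18-a->q18 q18-b->q18 q18-c->q19 q19-a->q19 q19-b->q19 q19-c->q15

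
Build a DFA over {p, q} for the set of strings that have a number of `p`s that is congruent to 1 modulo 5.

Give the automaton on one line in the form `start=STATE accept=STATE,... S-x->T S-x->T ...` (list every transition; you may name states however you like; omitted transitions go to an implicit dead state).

start=S0 accept=S1 S0-p->S1 S0-q->S0 S1-p->S2 S1-q->S1 S2-p->S3 S2-q->S2 S3-p->S4 S3-q->S3 S4-p->S0 S4-q->S4

The only thing that matters is how many `p`s have appeared, reduced mod 5. Use one state per residue: S0 for 0, …, S4 for 4. Reading `p` moves to the next residue; anything else stays put. S1 is accepting.
With 5 states:
        p   q  
>  S0   S1  S0 
 * S1   S2  S1 
   S2   S3  S2 
   S3   S4  S3 
   S4   S0  S4 
(> = start, * = accepting)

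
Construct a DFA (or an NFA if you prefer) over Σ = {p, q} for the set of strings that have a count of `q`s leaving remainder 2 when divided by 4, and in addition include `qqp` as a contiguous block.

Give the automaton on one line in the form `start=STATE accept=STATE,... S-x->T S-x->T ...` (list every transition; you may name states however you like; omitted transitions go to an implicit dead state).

Handle the two conditions separately and then intersect. One (4 states) tracks the count of `q`s modulo 4; the other (4 states) tracks whether and how much of `qqp` has been seen. Each combined state is a pair, one component from each; accept when both components accept.
With 16 states:
          p    q  
>  s0     s0   s1 
   s1     s2   s3 
   s2     s2   s4 
   s3     s5   s6 
   s4     s7   s6 
 * s5     s5   s8 
   s6     s8   s9 
   s7     s7  s10 
   s8     s8  s11 
   s9    s11  s12 
   s10   s13   s9 
   s11   s11  s14 
   s12   s14   s3 
   s13   s13  s15 
   s14   s14   s5 
   s15    s0  s12 
(> = start, * = accepting)

start=s0 accept=s5 s0-p->s0 s0-q->s1 s1-p->s2 s1-q->s3 s2-p->s2 s2-q->s4 s3-p->s5 s3-q->s6 s4-p->s7 s4-q->s6 s5-p->s5 s5-q->s8 s6-p->s8 s6-q->s9 s7-p->s7 s7-q->s10 s8-p->s8 s8-q->s11 s9-p->s11 s9-q->s12 s10-p->s13 s10-q->s9 s11-p->s11 s11-q->s14 s12-p->s14 s12-q->s3 s13-p->s13 s13-q->s15 s14-p->s14 s14-q->s5 s15-p->s0 s15-q->s12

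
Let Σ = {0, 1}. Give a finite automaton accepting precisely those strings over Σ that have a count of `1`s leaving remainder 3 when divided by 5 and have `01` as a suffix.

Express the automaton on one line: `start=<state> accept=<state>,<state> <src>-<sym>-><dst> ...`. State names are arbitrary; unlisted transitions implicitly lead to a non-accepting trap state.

start=s0 accept=s9 s0-0->s1 s0-1->s2 s1-0->s1 s1-1->s3 s2-0->s4 s2-1->s5 s3-0->s4 s3-1->s5 s4-0->s4 s4-1->s6 s5-0->s7 s5-1->s8 s6-0->s7 s6-1->s8 s7-0->s7 s7-1->s9 s8-0->s10 s8-1->s11 s9-0->s10 s9-1->s11 s10-0->s10 s10-1->s12 s11-0->s13 s11-1->s0 s12-0->s13 s12-1->s0 s13-0->s13 s13-1->s14 s14-0->s1 s14-1->s2

Build one automaton per condition and run them in lockstep. The first has 5 states tracking the count of `1`s modulo 5; the second has 3 states tracking how much of the suffix `01` has currently been matched. A product state is a pair (one from each), accepting exactly when both do.
With 15 states:
          0    1  
>  s0     s1   s2 
   s1     s1   s3 
   s2     s4   s5 
   s3     s4   s5 
   s4     s4   s6 
   s5     s7   s8 
   s6     s7   s8 
   s7     s7   s9 
   s8    s10  s11 
 * s9    s10  s11 
   s10   s10  s12 
   s11   s13   s0 
   s12   s13   s0 
   s13   s13  s14 
   s14    s1   s2 
(> = start, * = accepting)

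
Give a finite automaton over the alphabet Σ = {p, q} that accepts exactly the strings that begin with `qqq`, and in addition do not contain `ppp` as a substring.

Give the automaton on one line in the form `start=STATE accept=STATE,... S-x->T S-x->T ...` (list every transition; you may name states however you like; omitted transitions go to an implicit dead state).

start=s0 accept=s7,s8,s9 s0-p->s1 s0-q->s2 s1-p->s3 s1-q->s4 s2-p->s1 s2-q->s5 s3-p->s6 s3-q->s4 s4-p->s1 s4-q->s4 s5-p->s1 s5-q->s7 s6-p->s6 s6-q->s6 s7-p->s8 s7-q->s7 s8-p->s9 s8-q->s7 s9-p->s10 s9-q->s7 s10-p->s10 s10-q->s10

Build one automaton per condition and run them in lockstep. The first has 5 states tracking whether the input so far still matches the prefix `qqq`; the second has 4 states tracking partial matches of the forbidden pattern `ppp`. A product state is a pair (one from each), accepting exactly when both do.
          p    q  
>  s0     s1   s2 
   s1     s3   s4 
   s2     s1   s5 
   s3     s6   s4 
   s4     s1   s4 
   s5     s1   s7 
   s6     s6   s6 
 * s7     s8   s7 
 * s8     s9   s7 
 * s9    s10   s7 
   s10   s10  s10 
(> = start, * = accepting)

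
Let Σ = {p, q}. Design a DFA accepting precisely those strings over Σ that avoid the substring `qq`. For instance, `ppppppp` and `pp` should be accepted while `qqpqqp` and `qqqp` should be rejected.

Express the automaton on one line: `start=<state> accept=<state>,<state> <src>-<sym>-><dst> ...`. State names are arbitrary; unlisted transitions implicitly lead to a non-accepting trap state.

This is the complement of 'contains `qq`'. Use the same substring-matching states — s0 through s2 holding how much of `qq` has just been matched — but flip the accepting set: everything except the trap s2 accepts.
A 3-state machine:
        p   q  
>* s0   s0  s1 
 * s1   s0  s2 
   s2   s2  s2 
(> = start, * = accepting)

start=s0 accept=s0,s1 s0-p->s0 s0-q->s1 s1-p->s0 s1-q->s2 s2-p->s2 s2-q->s2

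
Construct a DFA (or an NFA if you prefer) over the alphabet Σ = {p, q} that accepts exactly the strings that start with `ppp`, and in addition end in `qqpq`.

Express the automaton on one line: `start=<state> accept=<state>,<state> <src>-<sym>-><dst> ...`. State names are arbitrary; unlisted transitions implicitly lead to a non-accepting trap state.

Run two small machines in parallel and take their product. The first has 5 states tracking whether the input so far still matches the prefix `ppp`; the second has 5 states tracking how much of the suffix `qqpq` has currently been matched. A product state is a pair (one from each), accepting exactly when both do. Equivalent product states are then merged.
With 9 states:
        p   q  
>  S0   S1  S2 
   S1   S3  S2 
   S2   S2  S2 
   S3   S4  S2 
   S4   S4  S5 
   S5   S4  S6 
   S6   S7  S6 
   S7   S4  S8 
 * S8   S4  S6 
(> = start, * = accepting)

start=S0 accept=S8 S0-p->S1 S0-q->S2 S1-p->S3 S1-q->S2 S2-p->S2 S2-q->S2 S3-p->S4 S3-q->S2 S4-p->S4 S4-q->S5 S5-p->S4 S5-q->S6 S6-p->S7 S6-q->S6 S7-p->S4 S7-q->S8 S8-p->S4 S8-q->S6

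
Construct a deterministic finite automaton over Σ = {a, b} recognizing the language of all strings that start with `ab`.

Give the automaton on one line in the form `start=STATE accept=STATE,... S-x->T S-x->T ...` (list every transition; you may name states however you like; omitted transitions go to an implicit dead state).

Check the first 2 symbols one by one: S0 through S1 record how many have matched `ab` so far; any wrong symbol goes to the dead state S3. After all 2 match we enter the accepting sink S2.
With 4 states:
        a   b  
>  S0   S1  S3 
   S1   S3  S2 
 * S2   S2  S2 
   S3   S3  S3 
(> = start, * = accepting)

start=S0 accept=S2 S0-a->S1 S0-b->S3 S1-a->S3 S1-b->S2 S2-a->S2 S2-b->S2 S3-a->S3 S3-b->S3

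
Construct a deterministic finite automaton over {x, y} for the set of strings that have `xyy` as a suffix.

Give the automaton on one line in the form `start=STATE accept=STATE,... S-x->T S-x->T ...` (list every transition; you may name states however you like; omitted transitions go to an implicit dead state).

Remember how much of `xyy` the current input suffix matches. State s0 means no match yet; s1 means the last symbol is `x`; s2 means the last 2 symbols are `xy`; s3 means the last 3 symbols are `xyy`. Only s3 accepts. On a mismatch, fall back to the longest proper suffix that is still a prefix of `xyy`.
        x   y  
>  s0   s1  s0 
   s1   s1  s2 
   s2   s1  s3 
 * s3   s1  s0 
(> = start, * = accepting)

start=s0 accept=s3 s0-x->s1 s0-y->s0 s1-x->s1 s1-y->s2 s2-x->s1 s2-y->s3 s3-x->s1 s3-y->s0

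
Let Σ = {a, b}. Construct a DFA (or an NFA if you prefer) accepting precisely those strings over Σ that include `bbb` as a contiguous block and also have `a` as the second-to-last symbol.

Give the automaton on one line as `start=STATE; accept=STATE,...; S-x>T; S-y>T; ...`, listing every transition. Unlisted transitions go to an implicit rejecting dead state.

Run two small machines in parallel and take their product. One (4 states) tracks whether and how much of `bbb` has been seen; the other (7 states) tracks the last 2 symbols read. Each combined state is a pair, one component from each; accept when both components accept.
An 11-state machine:
          a    b  
>  q0     q1   q2 
   q1     q3   q4 
   q2     q5   q6 
   q3     q3   q4 
   q4     q5   q6 
   q5     q3   q4 
   q6     q5   q7 
   q7     q8   q7 
   q8     q9  q10 
 * q9     q9  q10 
 * q10    q8   q7 
(> = start, * = accepting)

start=q0; accept=q9,q10; q0-a>q1; q0-b>q2; q1-a>q3; q1-b>q4; q2-a>q5; q2-b>q6; q3-a>q3; q3-b>q4; q4-a>q5; q4-b>q6; q5-a>q3; q5-b>q4; q6-a>q5; q6-b>q7; q7-a>q8; q7-b>q7; q8-a>q9; q8-b>q10; q9-a>q9; q9-b>q10; q10-a>q8; q10-b>q7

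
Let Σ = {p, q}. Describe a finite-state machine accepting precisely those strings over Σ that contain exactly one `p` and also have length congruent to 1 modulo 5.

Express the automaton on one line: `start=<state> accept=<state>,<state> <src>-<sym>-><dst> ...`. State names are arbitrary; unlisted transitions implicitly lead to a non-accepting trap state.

Build one automaton per condition and run them in lockstep. One (3 states) tracks the count of `p`s, saturating at 2; the other (5 states) tracks the input length modulo 5. Each combined state is a pair, one component from each; accept when both components accept.
With 15 states:
          p    q  
>  S0     S1   S2 
 * S1     S3   S4 
   S2     S4   S5 
   S3     S6   S6 
   S4     S6   S7 
   S5     S7   S8 
   S6     S9   S9 
   S7     S9  S10 
   S8    S10  S11 
   S9    S12  S12 
   S10   S12  S13 
   S11   S13   S0 
   S12   S14  S14 
   S13   S14   S1 
   S14    S3   S3 
(> = start, * = accepting)

start=S0 accept=S1 S0-p->S1 S0-q->S2 S1-p->S3 S1-q->S4 S2-p->S4 S2-q->S5 S3-p->S6 S3-q->S6 S4-p->S6 S4-q->S7 S5-p->S7 S5-q->S8 S6-p->S9 S6-q->S9 S7-p->S9 S7-q->S10 S8-p->S10 S8-q->S11 S9-p->S12 S9-q->S12 S10-p->S12 S10-q->S13 S11-p->S13 S11-q->S0 S12-p->S14 S12-q->S14 S13-p->S14 S13-q->S1 S14-p->S3 S14-q->S3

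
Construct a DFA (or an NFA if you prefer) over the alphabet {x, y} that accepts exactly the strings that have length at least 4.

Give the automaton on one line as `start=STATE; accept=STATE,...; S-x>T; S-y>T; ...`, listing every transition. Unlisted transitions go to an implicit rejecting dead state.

start=S0; accept=S4,S5; S0-x>S1; S0-y>S1; S1-x>S2; S1-y>S2; S2-x>S3; S2-y>S3; S3-x>S4; S3-y>S4; S4-x>S5; S4-y>S5; S5-x>S5; S5-y>S5

We only need to distinguish lengths 0, 1, …, 4, and '>4'. Chain S0 → S1 → S2 → S3 → S4 → S5 on every symbol, with S5 looping. Accepting states: {S4, S5}.
6 states suffice.
        x   y  
>  S0   S1  S1 
   S1   S2  S2 
   S2   S3  S3 
   S3   S4  S4 
 * S4   S5  S5 
 * S5   S5  S5 
(> = start, * = accepting)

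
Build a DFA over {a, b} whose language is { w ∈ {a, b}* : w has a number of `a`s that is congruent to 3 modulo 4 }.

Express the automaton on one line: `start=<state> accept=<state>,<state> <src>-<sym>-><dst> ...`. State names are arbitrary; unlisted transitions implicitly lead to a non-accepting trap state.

The only thing that matters is how many `a`s have appeared, reduced mod 4. Use one state per residue: S0 for 0, …, S3 for 3. Reading `a` moves to the next residue; anything else stays put. S3 is accepting.
        a   b  
>  S0   S1  S0 
   S1   S2  S1 
   S2   S3  S2 
 * S3   S0  S3 
(> = start, * = accepting)

start=S0 accept=S3 S0-a->S1 S0-b->S0 S1-a->S2 S1-b->S1 S2-a->S3 S2-b->S2 S3-a->S0 S3-b->S3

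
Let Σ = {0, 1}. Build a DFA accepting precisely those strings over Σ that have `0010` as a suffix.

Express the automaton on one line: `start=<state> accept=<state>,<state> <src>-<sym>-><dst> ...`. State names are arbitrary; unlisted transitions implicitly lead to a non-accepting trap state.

Let each state record the length of the longest suffix of the input read so far that is also a prefix of `0010`. S1 means the last symbol is `0`; S2 means the last 2 symbols are `00`; S3 means the last 3 symbols are `001`; S4 means the last 4 symbols are `0010`. Accept only at S4, where the string currently ends in `0010`.
With 5 states:
        0   1  
>  S0   S1  S0 
   S1   S2  S0 
   S2   S2  S3 
   S3   S4  S0 
 * S4   S2  S0 
(> = start, * = accepting)

start=S0 accept=S4 S0-0->S1 S0-1->S0 S1-0->S2 S1-1->S0 S2-0->S2 S2-1->S3 S3-0->S4 S3-1->S0 S4-0->S2 S4-1->S0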